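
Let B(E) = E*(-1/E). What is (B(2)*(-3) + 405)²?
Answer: 166464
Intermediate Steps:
B(E) = -1
(B(2)*(-3) + 405)² = (-1*(-3) + 405)² = (3 + 405)² = 408² = 166464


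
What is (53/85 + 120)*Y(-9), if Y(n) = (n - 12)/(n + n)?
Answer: 71771/510 ≈ 140.73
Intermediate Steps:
Y(n) = (-12 + n)/(2*n) (Y(n) = (-12 + n)/((2*n)) = (-12 + n)*(1/(2*n)) = (-12 + n)/(2*n))
(53/85 + 120)*Y(-9) = (53/85 + 120)*((1/2)*(-12 - 9)/(-9)) = (53*(1/85) + 120)*((1/2)*(-1/9)*(-21)) = (53/85 + 120)*(7/6) = (10253/85)*(7/6) = 71771/510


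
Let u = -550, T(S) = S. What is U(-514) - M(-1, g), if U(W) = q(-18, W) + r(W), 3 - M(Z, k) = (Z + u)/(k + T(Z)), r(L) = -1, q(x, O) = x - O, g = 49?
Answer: 23065/48 ≈ 480.52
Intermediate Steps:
M(Z, k) = 3 - (-550 + Z)/(Z + k) (M(Z, k) = 3 - (Z - 550)/(k + Z) = 3 - (-550 + Z)/(Z + k))
U(W) = -19 - W (U(W) = (-18 - W) - 1 = -19 - W)
U(-514) - M(-1, g) = (-19 - 1*(-514)) - (550 + 2*(-1) + 3*49)/(-1 + 49) = (-19 + 514) - (550 - 2 + 147)/48 = 495 - 695/48 = 23065/48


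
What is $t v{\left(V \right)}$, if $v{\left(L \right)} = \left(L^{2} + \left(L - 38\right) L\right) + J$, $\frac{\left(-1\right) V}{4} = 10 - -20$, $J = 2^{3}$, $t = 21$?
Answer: $700728$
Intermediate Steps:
$J = 8$
$V = -120$ ($V = - 4 \left(10 - -20\right) = - 4 \left(10 + 20\right) = \left(-4\right) 30 = -120$)
$v{\left(L \right)} = 8 + L^{2} + L \left(-38 + L\right)$ ($v{\left(L \right)} = \left(L^{2} + \left(L - 38\right) L\right) + 8 = \left(L^{2} + \left(-38 + L\right) L\right) + 8 = \left(L^{2} + L \left(-38 + L\right)\right) + 8 = 8 + L^{2} + L \left(-38 + L\right)$)
$t v{\left(V \right)} = 21 \left(8 - -4560 + 2 \left(-120\right)^{2}\right) = 21 \left(8 + 4560 + 2 \cdot 14400\right) = 21 \left(8 + 4560 + 28800\right) = 21 \cdot 33368 = 700728$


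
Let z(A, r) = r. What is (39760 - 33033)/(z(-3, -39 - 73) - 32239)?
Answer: -6727/32351 ≈ -0.20794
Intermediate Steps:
(39760 - 33033)/(z(-3, -39 - 73) - 32239) = (39760 - 33033)/((-39 - 73) - 32239) = 6727/(-112 - 32239) = 6727/(-32351) = 6727*(-1/32351) = -6727/32351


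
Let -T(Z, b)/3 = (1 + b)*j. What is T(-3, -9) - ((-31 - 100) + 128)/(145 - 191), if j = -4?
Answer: -4419/46 ≈ -96.065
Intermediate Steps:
T(Z, b) = 12 + 12*b (T(Z, b) = -3*(1 + b)*(-4) = -3*(-4 - 4*b) = 12 + 12*b)
T(-3, -9) - ((-31 - 100) + 128)/(145 - 191) = (12 + 12*(-9)) - ((-31 - 100) + 128)/(145 - 191) = (12 - 108) - (-131 + 128)/(-46) = -96 - (-3)*(-1)/46 = -96 - 1*3/46 = -96 - 3/46 = -4419/46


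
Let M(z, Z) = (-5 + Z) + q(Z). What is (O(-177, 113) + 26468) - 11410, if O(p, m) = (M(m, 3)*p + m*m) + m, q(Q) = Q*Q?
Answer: 26701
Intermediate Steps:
q(Q) = Q²
M(z, Z) = -5 + Z + Z² (M(z, Z) = (-5 + Z) + Z² = -5 + Z + Z²)
O(p, m) = m + m² + 7*p (O(p, m) = ((-5 + 3 + 3²)*p + m*m) + m = ((-5 + 3 + 9)*p + m²) + m = (7*p + m²) + m = (m² + 7*p) + m = m + m² + 7*p)
(O(-177, 113) + 26468) - 11410 = ((113 + 113² + 7*(-177)) + 26468) - 11410 = ((113 + 12769 - 1239) + 26468) - 11410 = (11643 + 26468) - 11410 = 38111 - 11410 = 26701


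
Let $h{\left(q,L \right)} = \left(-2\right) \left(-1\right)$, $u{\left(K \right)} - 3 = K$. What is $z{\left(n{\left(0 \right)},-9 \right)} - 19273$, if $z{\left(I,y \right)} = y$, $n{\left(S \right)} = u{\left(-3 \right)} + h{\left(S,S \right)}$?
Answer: $-19282$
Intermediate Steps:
$u{\left(K \right)} = 3 + K$
$h{\left(q,L \right)} = 2$
$n{\left(S \right)} = 2$ ($n{\left(S \right)} = \left(3 - 3\right) + 2 = 0 + 2 = 2$)
$z{\left(n{\left(0 \right)},-9 \right)} - 19273 = -9 - 19273 = -19282$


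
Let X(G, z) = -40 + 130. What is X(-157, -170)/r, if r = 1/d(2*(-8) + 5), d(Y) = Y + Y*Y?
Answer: 9900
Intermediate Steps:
d(Y) = Y + Y²
r = 1/110 (r = 1/((2*(-8) + 5)*(1 + (2*(-8) + 5))) = 1/((-16 + 5)*(1 + (-16 + 5))) = 1/(-11*(1 - 11)) = 1/(-11*(-10)) = 1/110 ≈ 0.0090909)
X(G, z) = 90
X(-157, -170)/r = 90/(1/110) = 90*110 = 9900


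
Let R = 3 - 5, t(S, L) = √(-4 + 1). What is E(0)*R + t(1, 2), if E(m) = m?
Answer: I*√3 ≈ 1.732*I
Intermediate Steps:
t(S, L) = I*√3 (t(S, L) = √(-3) = I*√3)
R = -2
E(0)*R + t(1, 2) = 0*(-2) + I*√3 = 0 + I*√3 = I*√3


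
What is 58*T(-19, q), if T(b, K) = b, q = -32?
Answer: -1102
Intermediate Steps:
58*T(-19, q) = 58*(-19) = -1102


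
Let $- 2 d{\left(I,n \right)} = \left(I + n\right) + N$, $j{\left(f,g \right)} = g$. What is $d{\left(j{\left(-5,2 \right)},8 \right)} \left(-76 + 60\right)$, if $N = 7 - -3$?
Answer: $160$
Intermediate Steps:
$N = 10$ ($N = 7 + 3 = 10$)
$d{\left(I,n \right)} = -5 - \frac{I}{2} - \frac{n}{2}$ ($d{\left(I,n \right)} = - \frac{\left(I + n\right) + 10}{2} = - \frac{10 + I + n}{2} = -5 - \frac{I}{2} - \frac{n}{2}$)
$d{\left(j{\left(-5,2 \right)},8 \right)} \left(-76 + 60\right) = \left(-5 - 1 - 4\right) \left(-76 + 60\right) = \left(-5 - 1 - 4\right) \left(-16\right) = \left(-10\right) \left(-16\right) = 160$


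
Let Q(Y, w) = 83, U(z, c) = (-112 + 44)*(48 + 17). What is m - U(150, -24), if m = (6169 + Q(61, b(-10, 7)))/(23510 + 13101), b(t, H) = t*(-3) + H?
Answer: 161826872/36611 ≈ 4420.2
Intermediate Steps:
b(t, H) = H - 3*t (b(t, H) = -3*t + H = H - 3*t)
U(z, c) = -4420 (U(z, c) = -68*65 = -4420)
m = 6252/36611 (m = (6169 + 83)/(23510 + 13101) = 6252/36611 ≈ 0.17077)
m - U(150, -24) = 6252/36611 - 1*(-4420) = 6252/36611 + 4420 = 161826872/36611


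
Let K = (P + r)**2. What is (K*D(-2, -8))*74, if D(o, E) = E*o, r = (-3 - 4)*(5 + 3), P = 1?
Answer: 3581600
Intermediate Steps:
r = -56 (r = -7*8 = -56)
K = 3025 (K = (1 - 56)**2 = (-55)**2 = 3025)
(K*D(-2, -8))*74 = (3025*(-8*(-2)))*74 = (3025*16)*74 = 48400*74 = 3581600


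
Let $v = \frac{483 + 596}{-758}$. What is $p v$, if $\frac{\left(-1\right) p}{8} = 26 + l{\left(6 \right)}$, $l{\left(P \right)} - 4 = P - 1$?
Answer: $\frac{151060}{379} \approx 398.58$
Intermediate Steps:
$l{\left(P \right)} = 3 + P$ ($l{\left(P \right)} = 4 + \left(P - 1\right) = 4 + \left(-1 + P\right) = 3 + P$)
$p = -280$ ($p = - 8 \left(26 + \left(3 + 6\right)\right) = - 8 \left(26 + 9\right) = \left(-8\right) 35 = -280$)
$v = - \frac{1079}{758}$ ($v = 1079 \left(- \frac{1}{758}\right) = - \frac{1079}{758} \approx -1.4235$)
$p v = \left(-280\right) \left(- \frac{1079}{758}\right) = \frac{151060}{379}$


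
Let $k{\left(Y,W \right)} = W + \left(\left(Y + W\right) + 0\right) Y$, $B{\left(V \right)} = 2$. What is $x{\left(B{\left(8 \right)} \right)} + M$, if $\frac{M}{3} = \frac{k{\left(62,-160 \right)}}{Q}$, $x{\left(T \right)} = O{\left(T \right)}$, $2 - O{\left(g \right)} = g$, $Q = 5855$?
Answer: $- \frac{18708}{5855} \approx -3.1952$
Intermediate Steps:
$O{\left(g \right)} = 2 - g$
$k{\left(Y,W \right)} = W + Y \left(W + Y\right)$ ($k{\left(Y,W \right)} = W + \left(\left(W + Y\right) + 0\right) Y = W + \left(W + Y\right) Y = W + Y \left(W + Y\right)$)
$x{\left(T \right)} = 2 - T$
$M = - \frac{18708}{5855}$ ($M = 3 \frac{-160 + 62^{2} - 9920}{5855} = 3 \left(-160 + 3844 - 9920\right) \frac{1}{5855} = 3 \left(\left(-6236\right) \frac{1}{5855}\right) = 3 \left(- \frac{6236}{5855}\right) = - \frac{18708}{5855} \approx -3.1952$)
$x{\left(B{\left(8 \right)} \right)} + M = \left(2 - 2\right) - \frac{18708}{5855} = 0 - \frac{18708}{5855} = - \frac{18708}{5855}$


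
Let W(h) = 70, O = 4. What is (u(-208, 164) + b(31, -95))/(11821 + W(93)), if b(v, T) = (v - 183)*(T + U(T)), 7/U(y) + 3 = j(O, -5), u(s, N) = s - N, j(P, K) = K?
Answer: 1291/1081 ≈ 1.1943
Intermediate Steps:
U(y) = -7/8 (U(y) = 7/(-3 - 5) = 7/(-8) = 7*(-1/8) = -7/8)
b(v, T) = (-183 + v)*(-7/8 + T) (b(v, T) = (v - 183)*(T - 7/8) = (-183 + v)*(-7/8 + T))
(u(-208, 164) + b(31, -95))/(11821 + W(93)) = ((-208 - 1*164) + (1281/8 - 183*(-95) - 7/8*31 - 95*31))/(11821 + 70) = ((-208 - 164) + (1281/8 + 17385 - 217/8 - 2945))/11891 = (-372 + 14573)*(1/11891) = 14201*(1/11891) = 1291/1081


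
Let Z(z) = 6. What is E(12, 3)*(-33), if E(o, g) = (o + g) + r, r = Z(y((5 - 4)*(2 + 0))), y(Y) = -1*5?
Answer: -693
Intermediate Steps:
y(Y) = -5
r = 6
E(o, g) = 6 + g + o (E(o, g) = (o + g) + 6 = (g + o) + 6 = 6 + g + o)
E(12, 3)*(-33) = (6 + 3 + 12)*(-33) = 21*(-33) = -693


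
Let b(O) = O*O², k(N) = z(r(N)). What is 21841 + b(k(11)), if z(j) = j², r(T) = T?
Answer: 1793402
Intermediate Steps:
k(N) = N²
b(O) = O³
21841 + b(k(11)) = 21841 + (11²)³ = 21841 + 121³ = 21841 + 1771561 = 1793402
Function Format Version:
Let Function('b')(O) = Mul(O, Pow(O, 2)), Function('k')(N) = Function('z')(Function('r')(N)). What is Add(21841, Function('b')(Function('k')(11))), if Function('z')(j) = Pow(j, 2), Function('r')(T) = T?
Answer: 1793402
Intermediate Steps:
Function('k')(N) = Pow(N, 2)
Function('b')(O) = Pow(O, 3)
Add(21841, Function('b')(Function('k')(11))) = Add(21841, Pow(Pow(11, 2), 3)) = Add(21841, Pow(121, 3)) = Add(21841, 1771561) = 1793402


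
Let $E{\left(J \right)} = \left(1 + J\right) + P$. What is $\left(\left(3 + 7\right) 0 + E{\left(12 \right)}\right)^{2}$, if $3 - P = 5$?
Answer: $121$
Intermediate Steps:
$P = -2$ ($P = 3 - 5 = -2$)
$E{\left(J \right)} = -1 + J$ ($E{\left(J \right)} = \left(1 + J\right) - 2 = -1 + J$)
$\left(\left(3 + 7\right) 0 + E{\left(12 \right)}\right)^{2} = \left(\left(3 + 7\right) 0 + \left(-1 + 12\right)\right)^{2} = \left(10 \cdot 0 + 11\right)^{2} = \left(0 + 11\right)^{2} = 11^{2} = 121$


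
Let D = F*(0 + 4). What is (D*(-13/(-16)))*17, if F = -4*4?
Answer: -884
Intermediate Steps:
F = -16
D = -64 (D = -16*(0 + 4) = -16*4 = -64)
(D*(-13/(-16)))*17 = -(-832)/(-16)*17 = -(-832)*(-1)/16*17 = -64*13/16*17 = -52*17 = -884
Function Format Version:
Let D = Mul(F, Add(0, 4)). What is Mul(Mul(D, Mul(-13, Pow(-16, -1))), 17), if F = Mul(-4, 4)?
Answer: -884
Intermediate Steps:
F = -16
D = -64 (D = Mul(-16, Add(0, 4)) = Mul(-16, 4) = -64)
Mul(Mul(D, Mul(-13, Pow(-16, -1))), 17) = Mul(Mul(-64, Mul(-13, Pow(-16, -1))), 17) = Mul(Mul(-64, Mul(-13, Rational(-1, 16))), 17) = Mul(Mul(-64, Rational(13, 16)), 17) = Mul(-52, 17) = -884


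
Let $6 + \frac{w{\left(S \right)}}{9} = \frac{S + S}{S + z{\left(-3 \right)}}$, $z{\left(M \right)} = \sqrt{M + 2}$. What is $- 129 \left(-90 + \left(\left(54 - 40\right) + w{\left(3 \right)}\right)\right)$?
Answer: $\frac{73401}{5} + \frac{3483 i}{5} \approx 14680.0 + 696.6 i$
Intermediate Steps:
$z{\left(M \right)} = \sqrt{2 + M}$
$w{\left(S \right)} = -54 + \frac{18 S}{i + S}$ ($w{\left(S \right)} = -54 + 9 \frac{S + S}{S + \sqrt{2 - 3}} = -54 + 9 \frac{2 S}{S + \sqrt{-1}} = -54 + 9 \frac{2 S}{S + i} = -54 + 9 \frac{2 S}{i + S} = -54 + \frac{18 S}{i + S}$)
$- 129 \left(-90 + \left(\left(54 - 40\right) + w{\left(3 \right)}\right)\right) = - 129 \left(-90 + \left(\left(54 - 40\right) + \frac{18 \left(- 3 i - 6\right)}{i + 3}\right)\right) = - 129 \left(-90 + \left(14 + \frac{18 \left(- 3 i - 6\right)}{3 + i}\right)\right) = - 129 \left(-90 + \left(14 + 18 \frac{3 - i}{10} \left(-6 - 3 i\right)\right)\right) = - 129 \left(-90 + \left(14 + \frac{9 \left(-6 - 3 i\right) \left(3 - i\right)}{5}\right)\right) = - 129 \left(-76 + \frac{9 \left(-6 - 3 i\right) \left(3 - i\right)}{5}\right) = 9804 - \frac{1161 \left(-6 - 3 i\right) \left(3 - i\right)}{5}$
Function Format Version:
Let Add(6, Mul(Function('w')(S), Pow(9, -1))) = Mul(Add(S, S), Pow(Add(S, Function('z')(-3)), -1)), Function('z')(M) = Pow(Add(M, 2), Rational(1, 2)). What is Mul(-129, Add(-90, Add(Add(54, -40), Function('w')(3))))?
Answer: Add(Rational(73401, 5), Mul(Rational(3483, 5), I)) ≈ Add(14680., Mul(696.60, I))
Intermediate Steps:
Function('z')(M) = Pow(Add(2, M), Rational(1, 2))
Function('w')(S) = Add(-54, Mul(18, S, Pow(Add(I, S), -1))) (Function('w')(S) = Add(-54, Mul(9, Mul(Add(S, S), Pow(Add(S, Pow(Add(2, -3), Rational(1, 2))), -1)))) = Add(-54, Mul(9, Mul(Mul(2, S), Pow(Add(S, Pow(-1, Rational(1, 2))), -1)))) = Add(-54, Mul(9, Mul(Mul(2, S), Pow(Add(S, I), -1)))) = Add(-54, Mul(9, Mul(Mul(2, S), Pow(Add(I, S), -1)))) = Add(-54, Mul(9, Mul(2, S, Pow(Add(I, S), -1)))) = Add(-54, Mul(18, S, Pow(Add(I, S), -1))))
Mul(-129, Add(-90, Add(Add(54, -40), Function('w')(3)))) = Mul(-129, Add(-90, Add(Add(54, -40), Mul(18, Pow(Add(I, 3), -1), Add(Mul(-3, I), Mul(-2, 3)))))) = Mul(-129, Add(-90, Add(14, Mul(18, Pow(Add(3, I), -1), Add(Mul(-3, I), -6))))) = Mul(-129, Add(-90, Add(14, Mul(18, Mul(Rational(1, 10), Add(3, Mul(-1, I))), Add(-6, Mul(-3, I)))))) = Mul(-129, Add(-90, Add(14, Mul(Rational(9, 5), Add(-6, Mul(-3, I)), Add(3, Mul(-1, I)))))) = Mul(-129, Add(-76, Mul(Rational(9, 5), Add(-6, Mul(-3, I)), Add(3, Mul(-1, I))))) = Add(9804, Mul(Rational(-1161, 5), Add(-6, Mul(-3, I)), Add(3, Mul(-1, I))))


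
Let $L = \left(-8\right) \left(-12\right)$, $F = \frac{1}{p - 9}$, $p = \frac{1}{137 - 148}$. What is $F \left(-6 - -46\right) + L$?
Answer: $\frac{458}{5} \approx 91.6$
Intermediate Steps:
$p = - \frac{1}{11}$ ($p = \frac{1}{-11} = - \frac{1}{11} \approx -0.090909$)
$F = - \frac{11}{100}$ ($F = \frac{1}{- \frac{1}{11} - 9} = \frac{1}{- \frac{100}{11}} = - \frac{11}{100} \approx -0.11$)
$L = 96$
$F \left(-6 - -46\right) + L = - \frac{11 \left(-6 - -46\right)}{100} + 96 = - \frac{11 \left(-6 + 46\right)}{100} + 96 = \left(- \frac{11}{100}\right) 40 + 96 = - \frac{22}{5} + 96 = \frac{458}{5}$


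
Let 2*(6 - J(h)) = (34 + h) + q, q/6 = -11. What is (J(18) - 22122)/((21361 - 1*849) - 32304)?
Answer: 22109/11792 ≈ 1.8749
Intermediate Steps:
q = -66 (q = 6*(-11) = -66)
J(h) = 22 - h/2 (J(h) = 6 - ((34 + h) - 66)/2 = 6 - (-32 + h)/2 = 6 + (16 - h/2) = 22 - h/2)
(J(18) - 22122)/((21361 - 1*849) - 32304) = ((22 - ½*18) - 22122)/((21361 - 1*849) - 32304) = ((22 - 9) - 22122)/((21361 - 849) - 32304) = (13 - 22122)/(20512 - 32304) = -22109/(-11792) = -22109*(-1/11792) = 22109/11792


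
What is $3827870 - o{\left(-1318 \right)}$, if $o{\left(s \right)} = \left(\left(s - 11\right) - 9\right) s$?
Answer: $2064386$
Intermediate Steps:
$o{\left(s \right)} = s \left(-20 + s\right)$ ($o{\left(s \right)} = \left(\left(s - 11\right) - 9\right) s = \left(\left(-11 + s\right) - 9\right) s = \left(-20 + s\right) s = s \left(-20 + s\right)$)
$3827870 - o{\left(-1318 \right)} = 3827870 - - 1318 \left(-20 - 1318\right) = 3827870 - \left(-1318\right) \left(-1338\right) = 3827870 - 1763484 = 2064386$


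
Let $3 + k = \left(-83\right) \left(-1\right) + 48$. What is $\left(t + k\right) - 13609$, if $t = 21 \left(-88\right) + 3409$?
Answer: $-11920$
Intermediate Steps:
$k = 128$ ($k = -3 + \left(\left(-83\right) \left(-1\right) + 48\right) = -3 + \left(83 + 48\right) = -3 + 131 = 128$)
$t = 1561$ ($t = -1848 + 3409 = 1561$)
$\left(t + k\right) - 13609 = \left(1561 + 128\right) - 13609 = 1689 - 13609 = -11920$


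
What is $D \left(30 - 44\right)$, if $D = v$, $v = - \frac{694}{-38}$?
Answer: $- \frac{4858}{19} \approx -255.68$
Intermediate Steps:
$v = \frac{347}{19}$ ($v = \left(-694\right) \left(- \frac{1}{38}\right) = \frac{347}{19} \approx 18.263$)
$D = \frac{347}{19} \approx 18.263$
$D \left(30 - 44\right) = \frac{347 \left(30 - 44\right)}{19} = \frac{347}{19} \left(-14\right) = - \frac{4858}{19}$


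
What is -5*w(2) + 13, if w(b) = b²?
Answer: -7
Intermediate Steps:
-5*w(2) + 13 = -5*2² + 13 = -5*4 + 13 = -20 + 13 = -7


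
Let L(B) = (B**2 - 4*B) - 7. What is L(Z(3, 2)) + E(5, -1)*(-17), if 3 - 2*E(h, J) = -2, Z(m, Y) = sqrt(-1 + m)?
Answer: -95/2 - 4*sqrt(2) ≈ -53.157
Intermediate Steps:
E(h, J) = 5/2 (E(h, J) = 3/2 - 1/2*(-2) = 3/2 + 1 = 5/2)
L(B) = -7 + B**2 - 4*B
L(Z(3, 2)) + E(5, -1)*(-17) = (-7 + (sqrt(-1 + 3))**2 - 4*sqrt(-1 + 3)) + (5/2)*(-17) = (-7 + (sqrt(2))**2 - 4*sqrt(2)) - 85/2 = (-7 + 2 - 4*sqrt(2)) - 85/2 = (-5 - 4*sqrt(2)) - 85/2 = -95/2 - 4*sqrt(2)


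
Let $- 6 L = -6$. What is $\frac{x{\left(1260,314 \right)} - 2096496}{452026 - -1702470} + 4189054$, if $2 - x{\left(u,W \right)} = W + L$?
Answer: $\frac{9025297989975}{2154496} \approx 4.1891 \cdot 10^{6}$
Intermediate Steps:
$L = 1$ ($L = \left(- \frac{1}{6}\right) \left(-6\right) = 1$)
$x{\left(u,W \right)} = 1 - W$ ($x{\left(u,W \right)} = 2 - \left(W + 1\right) = 2 - \left(1 + W\right) = 1 - W$)
$\frac{x{\left(1260,314 \right)} - 2096496}{452026 - -1702470} + 4189054 = \frac{\left(1 - 314\right) - 2096496}{452026 - -1702470} + 4189054 = \frac{\left(1 - 314\right) - 2096496}{452026 + 1702470} + 4189054 = \frac{-313 - 2096496}{2154496} + 4189054 = \left(-2096809\right) \frac{1}{2154496} + 4189054 = - \frac{2096809}{2154496} + 4189054 = \frac{9025297989975}{2154496}$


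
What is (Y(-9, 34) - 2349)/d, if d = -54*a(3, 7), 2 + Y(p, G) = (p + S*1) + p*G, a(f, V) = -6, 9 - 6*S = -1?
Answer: -7993/972 ≈ -8.2233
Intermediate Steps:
S = 5/3 (S = 3/2 - 1/6*(-1) = 3/2 + 1/6 = 5/3 ≈ 1.6667)
Y(p, G) = -1/3 + p + G*p (Y(p, G) = -2 + ((p + (5/3)*1) + p*G) = -2 + ((p + 5/3) + G*p) = -2 + ((5/3 + p) + G*p) = -2 + (5/3 + p + G*p) = -1/3 + p + G*p)
d = 324 (d = -54*(-6) = 324)
(Y(-9, 34) - 2349)/d = ((-1/3 - 9 + 34*(-9)) - 2349)/324 = ((-1/3 - 9 - 306) - 2349)*(1/324) = (-946/3 - 2349)*(1/324) = -7993/3*1/324 = -7993/972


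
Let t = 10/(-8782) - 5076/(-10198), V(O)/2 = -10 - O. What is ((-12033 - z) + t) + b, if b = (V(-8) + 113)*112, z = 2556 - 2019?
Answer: -8093955795/22389709 ≈ -361.50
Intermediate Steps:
V(O) = -20 - 2*O (V(O) = 2*(-10 - O) = -20 - 2*O)
z = 537
t = 11118863/22389709 (t = 10*(-1/8782) - 5076*(-1/10198) = -5/4391 + 2538/5099 = 11118863/22389709 ≈ 0.49661)
b = 12208 (b = ((-20 - 2*(-8)) + 113)*112 = ((-20 + 16) + 113)*112 = (-4 + 113)*112 = 109*112 = 12208)
((-12033 - z) + t) + b = ((-12033 - 1*537) + 11118863/22389709) + 12208 = ((-12033 - 537) + 11118863/22389709) + 12208 = (-12570 + 11118863/22389709) + 12208 = -281427523267/22389709 + 12208 = -8093955795/22389709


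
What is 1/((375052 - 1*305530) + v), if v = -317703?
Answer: -1/248181 ≈ -4.0293e-6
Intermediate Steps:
1/((375052 - 1*305530) + v) = 1/((375052 - 1*305530) - 317703) = 1/((375052 - 305530) - 317703) = 1/(69522 - 317703) = 1/(-248181) = -1/248181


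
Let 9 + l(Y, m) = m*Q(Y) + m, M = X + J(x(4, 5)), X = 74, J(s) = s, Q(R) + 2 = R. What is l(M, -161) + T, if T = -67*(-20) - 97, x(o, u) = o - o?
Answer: -10519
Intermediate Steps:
x(o, u) = 0
Q(R) = -2 + R
T = 1243 (T = 1340 - 97 = 1243)
M = 74 (M = 74 + 0 = 74)
l(Y, m) = -9 + m + m*(-2 + Y) (l(Y, m) = -9 + (m*(-2 + Y) + m) = -9 + (m + m*(-2 + Y)) = -9 + m + m*(-2 + Y))
l(M, -161) + T = (-9 - 1*(-161) + 74*(-161)) + 1243 = (-9 + 161 - 11914) + 1243 = -11762 + 1243 = -10519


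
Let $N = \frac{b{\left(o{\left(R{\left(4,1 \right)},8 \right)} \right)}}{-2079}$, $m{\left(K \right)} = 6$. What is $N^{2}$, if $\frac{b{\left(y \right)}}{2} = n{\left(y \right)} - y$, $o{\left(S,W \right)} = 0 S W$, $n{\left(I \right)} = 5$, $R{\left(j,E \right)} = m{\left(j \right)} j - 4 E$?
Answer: $\frac{100}{4322241} \approx 2.3136 \cdot 10^{-5}$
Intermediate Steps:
$R{\left(j,E \right)} = - 4 E + 6 j$ ($R{\left(j,E \right)} = 6 j - 4 E = - 4 E + 6 j$)
$o{\left(S,W \right)} = 0$
$b{\left(y \right)} = 10 - 2 y$ ($b{\left(y \right)} = 2 \left(5 - y\right) = 10 - 2 y$)
$N = - \frac{10}{2079}$ ($N = \frac{10 - 0}{-2079} = \left(10 + 0\right) \left(- \frac{1}{2079}\right) = 10 \left(- \frac{1}{2079}\right) = - \frac{10}{2079} \approx -0.00481$)
$N^{2} = \left(- \frac{10}{2079}\right)^{2} = \frac{100}{4322241}$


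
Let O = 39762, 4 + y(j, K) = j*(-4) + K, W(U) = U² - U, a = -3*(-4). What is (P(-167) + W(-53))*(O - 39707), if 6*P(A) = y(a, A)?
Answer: 310805/2 ≈ 1.5540e+5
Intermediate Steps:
a = 12
y(j, K) = -4 + K - 4*j (y(j, K) = -4 + (j*(-4) + K) = -4 + (-4*j + K) = -4 + (K - 4*j) = -4 + K - 4*j)
P(A) = -26/3 + A/6 (P(A) = (-4 + A - 4*12)/6 = (-4 + A - 48)/6 = (-52 + A)/6 = -26/3 + A/6)
(P(-167) + W(-53))*(O - 39707) = ((-26/3 + (⅙)*(-167)) - 53*(-1 - 53))*(39762 - 39707) = ((-26/3 - 167/6) - 53*(-54))*55 = (-73/2 + 2862)*55 = (5651/2)*55 = 310805/2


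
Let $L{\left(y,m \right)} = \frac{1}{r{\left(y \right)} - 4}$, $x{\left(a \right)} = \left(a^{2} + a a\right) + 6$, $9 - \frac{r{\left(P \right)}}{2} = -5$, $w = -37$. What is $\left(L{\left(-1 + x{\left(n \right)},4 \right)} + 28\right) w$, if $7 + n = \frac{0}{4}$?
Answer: $- \frac{24901}{24} \approx -1037.5$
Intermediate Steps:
$r{\left(P \right)} = 28$ ($r{\left(P \right)} = 18 - -10 = 18 + 10 = 28$)
$n = -7$ ($n = -7 + \frac{0}{4} = -7 + 0 \cdot \frac{1}{4} = -7 + 0 = -7$)
$x{\left(a \right)} = 6 + 2 a^{2}$ ($x{\left(a \right)} = \left(a^{2} + a^{2}\right) + 6 = 2 a^{2} + 6 = 6 + 2 a^{2}$)
$L{\left(y,m \right)} = \frac{1}{24}$ ($L{\left(y,m \right)} = \frac{1}{28 - 4} = \frac{1}{24}$)
$\left(L{\left(-1 + x{\left(n \right)},4 \right)} + 28\right) w = \left(\frac{1}{24} + 28\right) \left(-37\right) = \frac{673}{24} \left(-37\right) = - \frac{24901}{24}$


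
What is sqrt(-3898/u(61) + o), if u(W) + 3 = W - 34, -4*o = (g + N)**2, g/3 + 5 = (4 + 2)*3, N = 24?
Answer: 2*I*sqrt(2598)/3 ≈ 33.98*I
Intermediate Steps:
g = 39 (g = -15 + 3*((4 + 2)*3) = -15 + 3*(6*3) = -15 + 3*18 = -15 + 54 = 39)
o = -3969/4 (o = -(39 + 24)**2/4 = -1/4*63**2 = -1/4*3969 = -3969/4 ≈ -992.25)
u(W) = -37 + W (u(W) = -3 + (W - 34) = -3 + (-34 + W) = -37 + W)
sqrt(-3898/u(61) + o) = sqrt(-3898/(-37 + 61) - 3969/4) = sqrt(-3898/24 - 3969/4) = sqrt(-3898*1/24 - 3969/4) = sqrt(-1949/12 - 3969/4) = sqrt(-3464/3) = 2*I*sqrt(2598)/3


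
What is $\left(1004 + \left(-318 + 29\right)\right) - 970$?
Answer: $-255$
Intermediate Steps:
$\left(1004 + \left(-318 + 29\right)\right) - 970 = \left(1004 - 289\right) - 970 = 715 - 970 = -255$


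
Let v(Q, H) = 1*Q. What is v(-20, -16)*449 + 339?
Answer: -8641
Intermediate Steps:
v(Q, H) = Q
v(-20, -16)*449 + 339 = -20*449 + 339 = -8980 + 339 = -8641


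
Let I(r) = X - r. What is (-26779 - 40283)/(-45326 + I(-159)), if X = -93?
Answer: 33531/22630 ≈ 1.4817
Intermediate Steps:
I(r) = -93 - r
(-26779 - 40283)/(-45326 + I(-159)) = (-26779 - 40283)/(-45326 + (-93 - 1*(-159))) = -67062/(-45326 + (-93 + 159)) = -67062/(-45326 + 66) = -67062/(-45260) = -67062*(-1/45260) = 33531/22630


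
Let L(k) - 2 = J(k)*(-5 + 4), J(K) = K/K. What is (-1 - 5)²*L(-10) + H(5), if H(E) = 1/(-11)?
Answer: 395/11 ≈ 35.909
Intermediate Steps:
J(K) = 1
H(E) = -1/11
L(k) = 1 (L(k) = 2 + 1*(-5 + 4) = 2 + 1*(-1) = 2 - 1 = 1)
(-1 - 5)²*L(-10) + H(5) = (-1 - 5)²*1 - 1/11 = (-6)²*1 - 1/11 = 36*1 - 1/11 = 36 - 1/11 = 395/11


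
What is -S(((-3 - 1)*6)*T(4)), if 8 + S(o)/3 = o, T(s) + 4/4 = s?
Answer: 240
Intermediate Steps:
T(s) = -1 + s
S(o) = -24 + 3*o
-S(((-3 - 1)*6)*T(4)) = -(-24 + 3*(((-3 - 1)*6)*(-1 + 4))) = -(-24 + 3*(-4*6*3)) = -(-24 + 3*(-24*3)) = -(-24 + 3*(-72)) = -(-24 - 216) = -1*(-240) = 240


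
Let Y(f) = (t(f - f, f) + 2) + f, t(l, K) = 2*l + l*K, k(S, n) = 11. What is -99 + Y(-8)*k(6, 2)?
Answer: -165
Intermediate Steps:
t(l, K) = 2*l + K*l
Y(f) = 2 + f (Y(f) = ((f - f)*(2 + f) + 2) + f = (0*(2 + f) + 2) + f = (0 + 2) + f = 2 + f)
-99 + Y(-8)*k(6, 2) = -99 + (2 - 8)*11 = -99 - 6*11 = -99 - 66 = -165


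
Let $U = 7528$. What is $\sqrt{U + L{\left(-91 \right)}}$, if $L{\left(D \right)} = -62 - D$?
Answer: $\sqrt{7557} \approx 86.931$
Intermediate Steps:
$\sqrt{U + L{\left(-91 \right)}} = \sqrt{7528 - -29} = \sqrt{7528 + \left(-62 + 91\right)} = \sqrt{7528 + 29} = \sqrt{7557}$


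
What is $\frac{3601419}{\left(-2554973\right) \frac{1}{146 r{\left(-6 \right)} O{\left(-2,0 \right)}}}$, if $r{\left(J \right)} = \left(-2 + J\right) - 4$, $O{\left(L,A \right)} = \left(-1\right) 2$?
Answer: $- \frac{12619372176}{2554973} \approx -4939.1$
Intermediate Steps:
$O{\left(L,A \right)} = -2$
$r{\left(J \right)} = -6 + J$
$\frac{3601419}{\left(-2554973\right) \frac{1}{146 r{\left(-6 \right)} O{\left(-2,0 \right)}}} = \frac{3601419}{\left(-2554973\right) \frac{1}{146 \left(-6 - 6\right) \left(-2\right)}} = \frac{3601419}{\left(-2554973\right) \frac{1}{146 \left(-12\right) \left(-2\right)}} = \frac{3601419}{\left(-2554973\right) \frac{1}{\left(-1752\right) \left(-2\right)}} = \frac{3601419}{\left(-2554973\right) \frac{1}{3504}} = \frac{3601419}{- \frac{2554973}{3504}} = 3601419 \left(- \frac{3504}{2554973}\right) = - \frac{12619372176}{2554973}$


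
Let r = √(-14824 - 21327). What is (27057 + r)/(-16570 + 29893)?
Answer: 9019/4441 + I*√36151/13323 ≈ 2.0308 + 0.014271*I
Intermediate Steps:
r = I*√36151 (r = √(-36151) = I*√36151 ≈ 190.13*I)
(27057 + r)/(-16570 + 29893) = (27057 + I*√36151)/(-16570 + 29893) = (27057 + I*√36151)/13323 = (27057 + I*√36151)*(1/13323) = 9019/4441 + I*√36151/13323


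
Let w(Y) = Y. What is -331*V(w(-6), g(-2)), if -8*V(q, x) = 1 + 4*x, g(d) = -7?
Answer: -8937/8 ≈ -1117.1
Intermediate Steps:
V(q, x) = -1/8 - x/2 (V(q, x) = -(1 + 4*x)/8 = -1/8 - x/2)
-331*V(w(-6), g(-2)) = -331*(-1/8 - 1/2*(-7)) = -331*(-1/8 + 7/2) = -331*27/8 = -8937/8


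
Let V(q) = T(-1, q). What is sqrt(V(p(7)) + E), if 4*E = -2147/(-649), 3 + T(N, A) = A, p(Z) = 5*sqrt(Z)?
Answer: sqrt(-3661009 + 8424020*sqrt(7))/1298 ≈ 3.3250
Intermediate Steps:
T(N, A) = -3 + A
V(q) = -3 + q
E = 2147/2596 (E = (-2147/(-649))/4 = (-2147*(-1/649))/4 = (1/4)*(2147/649) = 2147/2596 ≈ 0.82704)
sqrt(V(p(7)) + E) = sqrt((-3 + 5*sqrt(7)) + 2147/2596) = sqrt(-5641/2596 + 5*sqrt(7))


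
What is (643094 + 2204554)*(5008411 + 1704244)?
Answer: 19115278585440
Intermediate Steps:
(643094 + 2204554)*(5008411 + 1704244) = 2847648*6712655 = 19115278585440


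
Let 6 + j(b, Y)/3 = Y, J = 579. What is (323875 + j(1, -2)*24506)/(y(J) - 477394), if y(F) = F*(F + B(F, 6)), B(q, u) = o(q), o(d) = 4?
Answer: 264269/139837 ≈ 1.8898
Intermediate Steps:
j(b, Y) = -18 + 3*Y
B(q, u) = 4
y(F) = F*(4 + F) (y(F) = F*(F + 4) = F*(4 + F))
(323875 + j(1, -2)*24506)/(y(J) - 477394) = (323875 + (-18 + 3*(-2))*24506)/(579*(4 + 579) - 477394) = (323875 + (-18 - 6)*24506)/(579*583 - 477394) = (323875 - 24*24506)/(337557 - 477394) = (323875 - 588144)/(-139837) = -264269*(-1/139837) = 264269/139837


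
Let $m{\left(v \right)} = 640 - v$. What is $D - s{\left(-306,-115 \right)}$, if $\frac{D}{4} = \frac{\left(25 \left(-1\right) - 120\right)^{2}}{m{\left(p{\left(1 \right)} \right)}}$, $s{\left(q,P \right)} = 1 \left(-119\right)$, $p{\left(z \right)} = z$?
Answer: $\frac{160141}{639} \approx 250.61$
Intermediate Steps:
$s{\left(q,P \right)} = -119$
$D = \frac{84100}{639}$ ($D = 4 \frac{\left(25 \left(-1\right) - 120\right)^{2}}{640 - 1} = 4 \frac{\left(-25 - 120\right)^{2}}{640 - 1} = 4 \frac{\left(-145\right)^{2}}{639} = 4 \cdot 21025 \cdot \frac{1}{639} = 4 \cdot \frac{21025}{639} = \frac{84100}{639} \approx 131.61$)
$D - s{\left(-306,-115 \right)} = \frac{84100}{639} - -119 = \frac{84100}{639} + 119 = \frac{160141}{639}$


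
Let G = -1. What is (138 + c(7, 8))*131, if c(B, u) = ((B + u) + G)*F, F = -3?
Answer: 12576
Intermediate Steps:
c(B, u) = 3 - 3*B - 3*u (c(B, u) = ((B + u) - 1)*(-3) = (-1 + B + u)*(-3) = 3 - 3*B - 3*u)
(138 + c(7, 8))*131 = (138 + (3 - 3*7 - 3*8))*131 = (138 + (3 - 21 - 24))*131 = (138 - 42)*131 = 96*131 = 12576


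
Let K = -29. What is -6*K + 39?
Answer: 213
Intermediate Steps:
-6*K + 39 = -6*(-29) + 39 = 174 + 39 = 213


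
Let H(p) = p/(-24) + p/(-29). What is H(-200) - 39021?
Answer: -3393502/87 ≈ -39006.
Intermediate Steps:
H(p) = -53*p/696 (H(p) = p*(-1/24) + p*(-1/29) = -p/24 - p/29 = -53*p/696)
H(-200) - 39021 = -53/696*(-200) - 39021 = 1325/87 - 39021 = -3393502/87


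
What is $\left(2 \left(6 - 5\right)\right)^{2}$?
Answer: $4$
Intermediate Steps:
$\left(2 \left(6 - 5\right)\right)^{2} = \left(2 \cdot 1\right)^{2} = 2^{2} = 4$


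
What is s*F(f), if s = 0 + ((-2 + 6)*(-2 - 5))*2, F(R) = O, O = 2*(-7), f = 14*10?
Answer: 784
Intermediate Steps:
f = 140
O = -14
F(R) = -14
s = -56 (s = 0 + (4*(-7))*2 = 0 - 28*2 = 0 - 56 = -56)
s*F(f) = -56*(-14) = 784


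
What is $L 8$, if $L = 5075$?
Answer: $40600$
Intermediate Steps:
$L 8 = 5075 \cdot 8 = 40600$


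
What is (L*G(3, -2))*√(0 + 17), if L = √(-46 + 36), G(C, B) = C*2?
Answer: 6*I*√170 ≈ 78.23*I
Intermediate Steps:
G(C, B) = 2*C
L = I*√10 (L = √(-10) = I*√10 ≈ 3.1623*I)
(L*G(3, -2))*√(0 + 17) = ((I*√10)*(2*3))*√(0 + 17) = ((I*√10)*6)*√17 = (6*I*√10)*√17 = 6*I*√170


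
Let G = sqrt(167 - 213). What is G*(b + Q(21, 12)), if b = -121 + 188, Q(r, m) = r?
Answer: 88*I*sqrt(46) ≈ 596.84*I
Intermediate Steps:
G = I*sqrt(46) (G = sqrt(-46) = I*sqrt(46) ≈ 6.7823*I)
b = 67
G*(b + Q(21, 12)) = (I*sqrt(46))*(67 + 21) = (I*sqrt(46))*88 = 88*I*sqrt(46)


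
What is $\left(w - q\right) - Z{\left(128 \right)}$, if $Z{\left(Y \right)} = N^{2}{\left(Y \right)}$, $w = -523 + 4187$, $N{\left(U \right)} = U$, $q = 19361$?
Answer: $-32081$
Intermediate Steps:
$w = 3664$
$Z{\left(Y \right)} = Y^{2}$
$\left(w - q\right) - Z{\left(128 \right)} = \left(3664 - 19361\right) - 128^{2} = \left(3664 - 19361\right) - 16384 = -15697 - 16384 = -32081$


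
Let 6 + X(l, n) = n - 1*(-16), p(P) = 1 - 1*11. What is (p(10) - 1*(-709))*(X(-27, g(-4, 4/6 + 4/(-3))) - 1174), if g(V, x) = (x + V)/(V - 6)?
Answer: -4066549/5 ≈ -8.1331e+5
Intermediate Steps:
p(P) = -10 (p(P) = 1 - 11 = -10)
g(V, x) = (V + x)/(-6 + V)
X(l, n) = 10 + n (X(l, n) = -6 + (n - 1*(-16)) = -6 + (n + 16) = -6 + (16 + n) = 10 + n)
(p(10) - 1*(-709))*(X(-27, g(-4, 4/6 + 4/(-3))) - 1174) = (-10 - 1*(-709))*((10 + (-4 + (4/6 + 4/(-3)))/(-6 - 4)) - 1174) = (-10 + 709)*((10 + (-4 + (4*(1/6) + 4*(-1/3)))/(-10)) - 1174) = 699*((10 - (-4 + (2/3 - 4/3))/10) - 1174) = 699*((10 - (-4 - 2/3)/10) - 1174) = 699*((10 - 1/10*(-14/3)) - 1174) = 699*((10 + 7/15) - 1174) = 699*(157/15 - 1174) = 699*(-17453/15) = -4066549/5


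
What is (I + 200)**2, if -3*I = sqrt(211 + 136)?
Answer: (600 - sqrt(347))**2/9 ≈ 37555.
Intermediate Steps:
I = -sqrt(347)/3 (I = -sqrt(211 + 136)/3 = -sqrt(347)/3 ≈ -6.2093)
(I + 200)**2 = (-sqrt(347)/3 + 200)**2 = (200 - sqrt(347)/3)**2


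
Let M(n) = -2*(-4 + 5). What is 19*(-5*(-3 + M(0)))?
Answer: 475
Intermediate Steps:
M(n) = -2 (M(n) = -2*1 = -2)
19*(-5*(-3 + M(0))) = 19*(-5*(-3 - 2)) = 19*(-5*(-5)) = 19*25 = 475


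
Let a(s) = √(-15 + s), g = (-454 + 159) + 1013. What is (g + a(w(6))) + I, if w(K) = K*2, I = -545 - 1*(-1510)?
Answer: 1683 + I*√3 ≈ 1683.0 + 1.732*I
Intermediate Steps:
I = 965 (I = -545 + 1510 = 965)
w(K) = 2*K
g = 718 (g = -295 + 1013 = 718)
(g + a(w(6))) + I = (718 + √(-15 + 2*6)) + 965 = (718 + √(-15 + 12)) + 965 = (718 + √(-3)) + 965 = (718 + I*√3) + 965 = 1683 + I*√3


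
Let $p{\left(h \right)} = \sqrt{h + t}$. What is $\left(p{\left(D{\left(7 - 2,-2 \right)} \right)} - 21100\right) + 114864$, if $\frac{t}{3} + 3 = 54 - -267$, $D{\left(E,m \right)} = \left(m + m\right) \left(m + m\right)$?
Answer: $93764 + \sqrt{970} \approx 93795.0$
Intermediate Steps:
$D{\left(E,m \right)} = 4 m^{2}$ ($D{\left(E,m \right)} = 2 m 2 m = 4 m^{2}$)
$t = 954$ ($t = -9 + 3 \left(54 - -267\right) = -9 + 3 \left(54 + 267\right) = -9 + 3 \cdot 321 = -9 + 963 = 954$)
$p{\left(h \right)} = \sqrt{954 + h}$ ($p{\left(h \right)} = \sqrt{h + 954} = \sqrt{954 + h}$)
$\left(p{\left(D{\left(7 - 2,-2 \right)} \right)} - 21100\right) + 114864 = \left(\sqrt{954 + 4 \left(-2\right)^{2}} - 21100\right) + 114864 = \left(\sqrt{954 + 4 \cdot 4} - 21100\right) + 114864 = \left(\sqrt{954 + 16} - 21100\right) + 114864 = \left(\sqrt{970} - 21100\right) + 114864 = \left(-21100 + \sqrt{970}\right) + 114864 = 93764 + \sqrt{970}$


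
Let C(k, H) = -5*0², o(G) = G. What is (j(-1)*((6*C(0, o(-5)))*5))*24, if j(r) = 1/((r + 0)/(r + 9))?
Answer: 0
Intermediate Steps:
C(k, H) = 0 (C(k, H) = -5*0 = 0)
j(r) = (9 + r)/r (j(r) = 1/(r/(9 + r)) = (9 + r)/r)
(j(-1)*((6*C(0, o(-5)))*5))*24 = (((9 - 1)/(-1))*((6*0)*5))*24 = ((-1*8)*(0*5))*24 = -8*0*24 = 0*24 = 0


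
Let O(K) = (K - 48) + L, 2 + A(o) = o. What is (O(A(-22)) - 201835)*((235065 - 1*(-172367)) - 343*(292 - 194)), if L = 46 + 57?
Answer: -75437967672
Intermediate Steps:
L = 103
A(o) = -2 + o
O(K) = 55 + K (O(K) = (K - 48) + 103 = (-48 + K) + 103 = 55 + K)
(O(A(-22)) - 201835)*((235065 - 1*(-172367)) - 343*(292 - 194)) = ((55 + (-2 - 22)) - 201835)*((235065 - 1*(-172367)) - 343*(292 - 194)) = ((55 - 24) - 201835)*((235065 + 172367) - 343*98) = (31 - 201835)*(407432 - 33614) = -201804*373818 = -75437967672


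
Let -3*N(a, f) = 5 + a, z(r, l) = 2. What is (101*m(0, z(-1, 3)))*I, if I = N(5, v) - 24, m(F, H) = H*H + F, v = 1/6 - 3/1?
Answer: -33128/3 ≈ -11043.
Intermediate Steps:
v = -17/6 (v = 1*(1/6) - 3*1 = 1/6 - 3 = -17/6 ≈ -2.8333)
N(a, f) = -5/3 - a/3 (N(a, f) = -(5 + a)/3 = -5/3 - a/3)
m(F, H) = F + H**2 (m(F, H) = H**2 + F = F + H**2)
I = -82/3 (I = (-5/3 - 1/3*5) - 24 = (-5/3 - 5/3) - 24 = -10/3 - 24 = -82/3 ≈ -27.333)
(101*m(0, z(-1, 3)))*I = (101*(0 + 2**2))*(-82/3) = (101*(0 + 4))*(-82/3) = (101*4)*(-82/3) = 404*(-82/3) = -33128/3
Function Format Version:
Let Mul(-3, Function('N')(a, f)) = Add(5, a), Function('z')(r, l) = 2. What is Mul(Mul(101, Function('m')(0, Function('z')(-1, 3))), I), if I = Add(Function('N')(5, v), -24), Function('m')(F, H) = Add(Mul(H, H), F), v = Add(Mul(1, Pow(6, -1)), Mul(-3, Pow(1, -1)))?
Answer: Rational(-33128, 3) ≈ -11043.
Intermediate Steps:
v = Rational(-17, 6) (v = Add(Mul(1, Rational(1, 6)), Mul(-3, 1)) = Add(Rational(1, 6), -3) = Rational(-17, 6) ≈ -2.8333)
Function('N')(a, f) = Add(Rational(-5, 3), Mul(Rational(-1, 3), a)) (Function('N')(a, f) = Mul(Rational(-1, 3), Add(5, a)) = Add(Rational(-5, 3), Mul(Rational(-1, 3), a)))
Function('m')(F, H) = Add(F, Pow(H, 2)) (Function('m')(F, H) = Add(Pow(H, 2), F) = Add(F, Pow(H, 2)))
I = Rational(-82, 3) (I = Add(Add(Rational(-5, 3), Mul(Rational(-1, 3), 5)), -24) = Add(Add(Rational(-5, 3), Rational(-5, 3)), -24) = Add(Rational(-10, 3), -24) = Rational(-82, 3) ≈ -27.333)
Mul(Mul(101, Function('m')(0, Function('z')(-1, 3))), I) = Mul(Mul(101, Add(0, Pow(2, 2))), Rational(-82, 3)) = Mul(Mul(101, Add(0, 4)), Rational(-82, 3)) = Mul(Mul(101, 4), Rational(-82, 3)) = Mul(404, Rational(-82, 3)) = Rational(-33128, 3)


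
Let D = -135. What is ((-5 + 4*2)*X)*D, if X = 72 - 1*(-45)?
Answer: -47385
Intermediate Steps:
X = 117 (X = 72 + 45 = 117)
((-5 + 4*2)*X)*D = ((-5 + 4*2)*117)*(-135) = ((-5 + 8)*117)*(-135) = (3*117)*(-135) = 351*(-135) = -47385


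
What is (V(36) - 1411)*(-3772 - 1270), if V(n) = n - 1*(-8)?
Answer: 6892414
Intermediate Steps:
V(n) = 8 + n (V(n) = n + 8 = 8 + n)
(V(36) - 1411)*(-3772 - 1270) = ((8 + 36) - 1411)*(-3772 - 1270) = (44 - 1411)*(-5042) = -1367*(-5042) = 6892414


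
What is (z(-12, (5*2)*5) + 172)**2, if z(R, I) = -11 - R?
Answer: 29929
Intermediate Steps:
(z(-12, (5*2)*5) + 172)**2 = ((-11 - 1*(-12)) + 172)**2 = ((-11 + 12) + 172)**2 = (1 + 172)**2 = 173**2 = 29929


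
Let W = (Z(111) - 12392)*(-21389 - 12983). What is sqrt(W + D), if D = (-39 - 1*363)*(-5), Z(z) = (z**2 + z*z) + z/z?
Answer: I*sqrt(421089362) ≈ 20520.0*I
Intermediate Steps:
Z(z) = 1 + 2*z**2 (Z(z) = (z**2 + z**2) + 1 = 2*z**2 + 1 = 1 + 2*z**2)
W = -421091372 (W = ((1 + 2*111**2) - 12392)*(-21389 - 12983) = ((1 + 2*12321) - 12392)*(-34372) = ((1 + 24642) - 12392)*(-34372) = (24643 - 12392)*(-34372) = 12251*(-34372) = -421091372)
D = 2010 (D = (-39 - 363)*(-5) = -402*(-5) = 2010)
sqrt(W + D) = sqrt(-421091372 + 2010) = sqrt(-421089362) = I*sqrt(421089362)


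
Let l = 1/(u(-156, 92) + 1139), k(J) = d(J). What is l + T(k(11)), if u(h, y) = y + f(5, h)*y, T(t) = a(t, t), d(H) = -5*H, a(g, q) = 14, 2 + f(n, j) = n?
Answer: 21099/1507 ≈ 14.001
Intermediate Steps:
f(n, j) = -2 + n
k(J) = -5*J
T(t) = 14
u(h, y) = 4*y (u(h, y) = y + (-2 + 5)*y = y + 3*y = 4*y)
l = 1/1507 (l = 1/(4*92 + 1139) = 1/(368 + 1139) = 1/1507 ≈ 0.00066357)
l + T(k(11)) = 1/1507 + 14 = 21099/1507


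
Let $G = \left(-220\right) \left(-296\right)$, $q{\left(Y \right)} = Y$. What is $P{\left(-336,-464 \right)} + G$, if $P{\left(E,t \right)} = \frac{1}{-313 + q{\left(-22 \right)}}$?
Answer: $\frac{21815199}{335} \approx 65120.0$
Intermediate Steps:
$G = 65120$
$P{\left(E,t \right)} = - \frac{1}{335}$ ($P{\left(E,t \right)} = \frac{1}{-313 - 22} = \frac{1}{-335} = - \frac{1}{335}$)
$P{\left(-336,-464 \right)} + G = - \frac{1}{335} + 65120 = \frac{21815199}{335}$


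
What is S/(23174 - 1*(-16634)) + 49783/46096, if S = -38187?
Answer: 13843357/114686848 ≈ 0.12071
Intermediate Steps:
S/(23174 - 1*(-16634)) + 49783/46096 = -38187/(23174 - 1*(-16634)) + 49783/46096 = -38187/(23174 + 16634) + 49783*(1/46096) = -38187/39808 + 49783/46096 = 13843357/114686848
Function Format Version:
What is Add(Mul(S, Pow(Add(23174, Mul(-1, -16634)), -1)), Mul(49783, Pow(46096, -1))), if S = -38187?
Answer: Rational(13843357, 114686848) ≈ 0.12071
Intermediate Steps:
Add(Mul(S, Pow(Add(23174, Mul(-1, -16634)), -1)), Mul(49783, Pow(46096, -1))) = Add(Mul(-38187, Pow(Add(23174, Mul(-1, -16634)), -1)), Mul(49783, Pow(46096, -1))) = Add(Mul(-38187, Pow(Add(23174, 16634), -1)), Mul(49783, Rational(1, 46096))) = Add(Mul(-38187, Pow(39808, -1)), Rational(49783, 46096)) = Add(Mul(-38187, Rational(1, 39808)), Rational(49783, 46096)) = Add(Rational(-38187, 39808), Rational(49783, 46096)) = Rational(13843357, 114686848)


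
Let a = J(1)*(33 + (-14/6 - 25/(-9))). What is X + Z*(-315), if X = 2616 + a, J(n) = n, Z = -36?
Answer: 125905/9 ≈ 13989.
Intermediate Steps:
a = 301/9 (a = 1*(33 + (-14/6 - 25/(-9))) = 1*(33 + (-14*1/6 - 25*(-1/9))) = 1*(33 + (-7/3 + 25/9)) = 1*(33 + 4/9) = 1*(301/9) = 301/9 ≈ 33.444)
X = 23845/9 (X = 2616 + 301/9 = 23845/9 ≈ 2649.4)
X + Z*(-315) = 23845/9 - 36*(-315) = 23845/9 + 11340 = 125905/9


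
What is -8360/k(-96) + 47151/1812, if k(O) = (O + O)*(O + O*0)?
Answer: 8895197/347904 ≈ 25.568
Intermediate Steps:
k(O) = 2*O**2 (k(O) = (2*O)*(O + 0) = (2*O)*O = 2*O**2)
-8360/k(-96) + 47151/1812 = -8360/(2*(-96)**2) + 47151/1812 = -8360/(2*9216) + 47151*(1/1812) = -8360/18432 + 15717/604 = -8360*1/18432 + 15717/604 = -1045/2304 + 15717/604 = 8895197/347904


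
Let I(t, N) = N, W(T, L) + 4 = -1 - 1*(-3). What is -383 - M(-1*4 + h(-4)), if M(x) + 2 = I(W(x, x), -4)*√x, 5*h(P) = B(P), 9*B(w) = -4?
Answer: -381 + 8*I*√230/15 ≈ -381.0 + 8.0884*I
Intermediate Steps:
B(w) = -4/9 (B(w) = (⅑)*(-4) = -4/9)
W(T, L) = -2 (W(T, L) = -4 + (-1 - 1*(-3)) = -4 + (-1 + 3) = -4 + 2 = -2)
h(P) = -4/45 (h(P) = (⅕)*(-4/9) = -4/45)
M(x) = -2 - 4*√x
-383 - M(-1*4 + h(-4)) = -383 - (-2 - 4*√(-1*4 - 4/45)) = -383 - (-2 - 4*√(-4 - 4/45)) = -383 - (-2 - 8*I*√230/15) = -383 + (2 + 8*I*√230/15) = -381 + 8*I*√230/15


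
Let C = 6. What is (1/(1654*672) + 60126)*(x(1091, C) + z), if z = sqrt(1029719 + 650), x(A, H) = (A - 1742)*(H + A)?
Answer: -2272664939918423/52928 + 66829327489*sqrt(1030369)/1111488 ≈ -4.2878e+10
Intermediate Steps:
x(A, H) = (-1742 + A)*(A + H)
z = sqrt(1030369) ≈ 1015.1
(1/(1654*672) + 60126)*(x(1091, C) + z) = (1/(1654*672) + 60126)*((1091**2 - 1742*1091 - 1742*6 + 1091*6) + sqrt(1030369)) = (1/1111488 + 60126)*((1190281 - 1900522 - 10452 + 6546) + sqrt(1030369)) = (1/1111488 + 60126)*(-714147 + sqrt(1030369)) = 66829327489*(-714147 + sqrt(1030369))/1111488 = -2272664939918423/52928 + 66829327489*sqrt(1030369)/1111488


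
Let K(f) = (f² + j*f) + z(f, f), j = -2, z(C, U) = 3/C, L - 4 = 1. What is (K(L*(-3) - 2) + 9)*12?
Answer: 67692/17 ≈ 3981.9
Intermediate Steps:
L = 5 (L = 4 + 1 = 5)
K(f) = f² - 2*f + 3/f (K(f) = (f² - 2*f) + 3/f = f² - 2*f + 3/f)
(K(L*(-3) - 2) + 9)*12 = ((3 + (5*(-3) - 2)²*(-2 + (5*(-3) - 2)))/(5*(-3) - 2) + 9)*12 = ((3 + (-15 - 2)²*(-2 + (-15 - 2)))/(-15 - 2) + 9)*12 = ((3 + (-17)²*(-2 - 17))/(-17) + 9)*12 = (-(3 + 289*(-19))/17 + 9)*12 = (-(3 - 5491)/17 + 9)*12 = (-1/17*(-5488) + 9)*12 = (5488/17 + 9)*12 = (5641/17)*12 = 67692/17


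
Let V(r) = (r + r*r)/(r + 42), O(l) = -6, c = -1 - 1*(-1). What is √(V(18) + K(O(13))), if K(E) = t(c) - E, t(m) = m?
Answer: 3*√130/10 ≈ 3.4205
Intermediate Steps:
c = 0 (c = -1 + 1 = 0)
K(E) = -E (K(E) = 0 - E = -E)
V(r) = (r + r²)/(42 + r)
√(V(18) + K(O(13))) = √(18*(1 + 18)/(42 + 18) - 1*(-6)) = √(18*19/60 + 6) = √(18*(1/60)*19 + 6) = √(57/10 + 6) = √(117/10) = 3*√130/10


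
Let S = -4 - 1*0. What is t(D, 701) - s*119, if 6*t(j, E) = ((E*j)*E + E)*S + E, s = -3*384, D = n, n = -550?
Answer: 1081902625/6 ≈ 1.8032e+8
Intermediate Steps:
S = -4 (S = -4 + 0 = -4)
D = -550
s = -1152
t(j, E) = -E/2 - 2*j*E²/3 (t(j, E) = (((E*j)*E + E)*(-4) + E)/6 = ((j*E² + E)*(-4) + E)/6 = ((E + j*E²)*(-4) + E)/6 = ((-4*E - 4*j*E²) + E)/6 = (-3*E - 4*j*E²)/6 = -E/2 - 2*j*E²/3)
t(D, 701) - s*119 = (⅙)*701*(-3 - 4*701*(-550)) - (-1152)*119 = (⅙)*701*(-3 + 1542200) - 1*(-137088) = (⅙)*701*1542197 + 137088 = 1081080097/6 + 137088 = 1081902625/6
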